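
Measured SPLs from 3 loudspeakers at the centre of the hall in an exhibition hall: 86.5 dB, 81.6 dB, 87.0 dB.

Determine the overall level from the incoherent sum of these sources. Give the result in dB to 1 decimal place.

Sum in the linear (power) domain: Σ 10^(Lᵢ/10) = 10^(86.5/10) + 10^(81.6/10) + 10^(87.0/10) = 1.092e+09.
L_total = 10·log₁₀(1.092e+09) = 90.4 dB.

90.4 dB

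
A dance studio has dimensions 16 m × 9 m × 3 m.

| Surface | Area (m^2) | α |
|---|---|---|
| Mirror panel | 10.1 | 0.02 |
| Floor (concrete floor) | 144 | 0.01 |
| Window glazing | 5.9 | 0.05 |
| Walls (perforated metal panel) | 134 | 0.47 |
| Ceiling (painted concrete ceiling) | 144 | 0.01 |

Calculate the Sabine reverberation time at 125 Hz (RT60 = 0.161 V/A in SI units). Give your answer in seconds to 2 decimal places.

1.05 s

Total absorption A = 10.1×0.02 + 144×0.01 + 5.9×0.05 + 134×0.47 + 144×0.01
  = 0.202 + 1.440 + 0.295 + 62.980 + 1.440 = 66.357 m^2 sabins.
V = 16·9·3 = 432 m³.
RT60 = 0.161 · V / A = 0.161 × 432 / 66.357 = 1.05 s.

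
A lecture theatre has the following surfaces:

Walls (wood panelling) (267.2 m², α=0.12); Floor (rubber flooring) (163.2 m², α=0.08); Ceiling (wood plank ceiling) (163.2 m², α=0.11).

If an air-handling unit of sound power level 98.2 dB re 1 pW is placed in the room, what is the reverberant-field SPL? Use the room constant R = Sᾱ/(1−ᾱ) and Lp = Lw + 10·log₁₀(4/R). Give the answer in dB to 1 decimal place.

A = 63.072 sabins; S = 593.6 m².
ᾱ = 0.1063, so room constant R = A/(1−ᾱ) = 70.574 m².
Lp = Lw + 10 log₁₀(4/R) = 98.2 -12.47 = 85.7 dB.

85.7 dB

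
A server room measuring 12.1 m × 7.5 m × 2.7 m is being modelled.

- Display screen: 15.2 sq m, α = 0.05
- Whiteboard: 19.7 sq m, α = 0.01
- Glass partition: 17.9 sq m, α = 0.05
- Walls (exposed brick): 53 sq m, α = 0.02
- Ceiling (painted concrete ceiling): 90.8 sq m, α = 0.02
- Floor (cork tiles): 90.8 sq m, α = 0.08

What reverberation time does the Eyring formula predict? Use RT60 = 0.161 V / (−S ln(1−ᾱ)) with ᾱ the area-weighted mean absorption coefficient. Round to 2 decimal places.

Total surface area S = 15.2 + 19.7 + 17.9 + 53 + 90.8 + 90.8 = 287.4 sq m.
Absorption A = 15.2·0.05 + 19.7·0.01 + 17.9·0.05 + 53·0.02 + 90.8·0.02 + 90.8·0.08 = 11.992 sabins.
ᾱ = 11.992 / 287.4 = 0.0417.
−S·ln(1−ᾱ) = −287.4 × ln(1 − 0.0417) = 12.242.
V = 12.1 × 7.5 × 2.7 = 245.025 m³.
T = 0.161·V/[−S·ln(1−ᾱ)] = 0.161·245.025/12.242 = 3.22 s.

3.22 seconds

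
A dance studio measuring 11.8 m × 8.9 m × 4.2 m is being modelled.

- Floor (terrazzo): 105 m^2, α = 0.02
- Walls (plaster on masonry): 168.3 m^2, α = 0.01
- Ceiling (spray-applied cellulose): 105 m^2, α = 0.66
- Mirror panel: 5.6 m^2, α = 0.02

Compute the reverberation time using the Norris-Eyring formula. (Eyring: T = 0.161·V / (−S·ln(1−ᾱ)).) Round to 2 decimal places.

S = Σ Sᵢ = 383.9 m^2.
Absorption A = 105×0.02 + 168.3×0.01 + 105×0.66 + 5.6×0.02 = 73.195 sabins.
Mean coefficient ᾱ = A/S = 0.1907.
Eyring denominator: −S ln(1−ᾱ) = 81.228.
V = 11.8 × 8.9 × 4.2 = 441.084 m³.
T = 0.161·V/[−S·ln(1−ᾱ)] = 0.161·441.084/81.228 = 0.87 s.

0.87 sec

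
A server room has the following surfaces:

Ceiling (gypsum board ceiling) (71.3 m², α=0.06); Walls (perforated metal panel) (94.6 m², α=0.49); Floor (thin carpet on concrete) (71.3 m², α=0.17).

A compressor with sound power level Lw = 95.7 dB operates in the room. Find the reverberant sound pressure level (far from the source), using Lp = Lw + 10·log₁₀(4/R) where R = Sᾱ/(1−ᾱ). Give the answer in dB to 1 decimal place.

82.4 dB

A = 62.753 sabins; S = 237.2 m².
ᾱ = 0.2646, so room constant R = A/(1−ᾱ) = 85.332 m².
Lp = Lw + 10 log₁₀(4/R) = 95.7 -13.29 = 82.4 dB.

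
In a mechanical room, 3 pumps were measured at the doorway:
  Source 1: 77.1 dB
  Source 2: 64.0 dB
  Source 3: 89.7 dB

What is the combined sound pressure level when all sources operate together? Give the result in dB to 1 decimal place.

89.9 dB

Σ 10^(Lᵢ/10) = 9.871e+08.
L_total = 10·log₁₀(9.871e+08) = 89.9 dB.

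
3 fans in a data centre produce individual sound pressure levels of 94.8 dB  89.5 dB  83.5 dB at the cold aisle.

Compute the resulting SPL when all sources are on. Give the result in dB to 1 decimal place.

96.2 dB

Σ 10^(Lᵢ/10) = 4.135e+09.
L_total = 10·log₁₀(4.135e+09) = 96.2 dB.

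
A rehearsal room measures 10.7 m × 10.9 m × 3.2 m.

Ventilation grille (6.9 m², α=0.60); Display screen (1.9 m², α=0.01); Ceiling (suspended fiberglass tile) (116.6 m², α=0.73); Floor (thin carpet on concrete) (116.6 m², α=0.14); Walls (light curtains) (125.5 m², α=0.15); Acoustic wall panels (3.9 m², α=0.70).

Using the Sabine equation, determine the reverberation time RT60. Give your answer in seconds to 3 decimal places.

0.473 s

Total absorption A = 6.9×0.60 + 1.9×0.01 + 116.6×0.73 + 116.6×0.14 + 125.5×0.15 + 3.9×0.70
  = 4.140 + 0.019 + 85.118 + 16.324 + 18.825 + 2.730 = 127.156 m² sabins.
V = 10.7·10.9·3.2 = 373.216 m³.
RT60 = 0.161 · V / A = 0.161 × 373.216 / 127.156 = 0.473 s.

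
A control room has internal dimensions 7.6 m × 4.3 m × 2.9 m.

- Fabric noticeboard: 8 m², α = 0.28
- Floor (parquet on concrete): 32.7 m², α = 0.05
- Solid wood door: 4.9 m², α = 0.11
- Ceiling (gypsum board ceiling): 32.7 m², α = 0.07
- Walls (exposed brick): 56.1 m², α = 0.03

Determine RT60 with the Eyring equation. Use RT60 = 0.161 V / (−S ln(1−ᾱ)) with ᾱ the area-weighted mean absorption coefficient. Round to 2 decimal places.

1.76 seconds

S = Σ Sᵢ = 134.4 m².
Absorption A = 8×0.28 + 32.7×0.05 + 4.9×0.11 + 32.7×0.07 + 56.1×0.03 = 8.386 sabins.
Mean coefficient ᾱ = A/S = 0.0624.
−S·ln(1−ᾱ) = −134.4 × ln(1 − 0.0624) = 8.660.
V = 7.6 × 4.3 × 2.9 = 94.772 m³.
RT60 = 0.161 × 94.772 / 8.660 = 1.76 s.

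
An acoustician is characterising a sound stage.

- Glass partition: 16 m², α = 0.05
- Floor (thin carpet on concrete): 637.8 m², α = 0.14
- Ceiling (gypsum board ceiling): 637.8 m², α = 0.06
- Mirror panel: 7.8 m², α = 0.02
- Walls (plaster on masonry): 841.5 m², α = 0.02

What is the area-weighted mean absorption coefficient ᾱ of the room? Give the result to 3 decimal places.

S = Σ Sᵢ = 16 + 637.8 + 637.8 + 7.8 + 841.5 = 2140.9 m².
A = 16×0.05 + 637.8×0.14 + 637.8×0.06 + 7.8×0.02 + 841.5×0.02 = 145.346 sabins.
ᾱ = A/S = 0.068.

0.068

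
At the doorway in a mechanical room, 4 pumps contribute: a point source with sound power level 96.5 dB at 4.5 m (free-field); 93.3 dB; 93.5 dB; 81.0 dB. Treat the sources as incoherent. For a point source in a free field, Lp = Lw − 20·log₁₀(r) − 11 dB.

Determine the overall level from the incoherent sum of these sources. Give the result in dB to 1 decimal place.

Source at 4.5 m: Lp = 96.5 − 20·log₁₀(4.5) − 11 = 72.4 dB.
Σ 10^(Lᵢ/10) = 4.52e+09.
L_total = 10·log₁₀(4.52e+09) = 96.6 dB.

96.6 dB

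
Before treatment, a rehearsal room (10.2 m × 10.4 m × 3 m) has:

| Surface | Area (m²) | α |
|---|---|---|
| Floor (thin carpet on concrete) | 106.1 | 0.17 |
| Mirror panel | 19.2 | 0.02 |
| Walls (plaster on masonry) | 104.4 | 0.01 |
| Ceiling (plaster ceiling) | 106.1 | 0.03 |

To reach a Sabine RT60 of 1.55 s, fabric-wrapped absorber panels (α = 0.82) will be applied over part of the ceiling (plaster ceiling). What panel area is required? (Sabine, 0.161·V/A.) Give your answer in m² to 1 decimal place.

13.2

A₁ = Σ Sᵢαᵢ = 106.1×0.17 + 19.2×0.02 + 104.4×0.01 + 106.1×0.03 = 22.648 sabins.
V = 318.24 m³. Target absorption A₂ = 0.161 × 318.24 / 1.55 = 33.056 sabins.
Absorption to add: 33.056 − 22.648 = 10.408 sabins.
Each m² of panel replacing the ceiling (plaster ceiling) adds (0.82 − 0.03) = 0.79 sabins.
Panel area = 10.408 / 0.79 = 13.2 m².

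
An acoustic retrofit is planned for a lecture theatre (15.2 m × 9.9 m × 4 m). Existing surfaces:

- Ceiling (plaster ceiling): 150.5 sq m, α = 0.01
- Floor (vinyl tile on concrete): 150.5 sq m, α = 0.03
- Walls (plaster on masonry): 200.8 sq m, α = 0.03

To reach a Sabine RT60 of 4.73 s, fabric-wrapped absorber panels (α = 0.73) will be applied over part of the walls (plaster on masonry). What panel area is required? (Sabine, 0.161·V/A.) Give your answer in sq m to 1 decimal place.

12.1

Equivalent absorption area: A₁ = 150.5×0.01 + 150.5×0.03 + 200.8×0.03 = 12.044 sq m.
V = 601.92 m³. Target absorption A₂ = 0.161 × 601.92 / 4.73 = 20.488 sabins.
Absorption to add: 20.488 − 12.044 = 8.444 sabins.
Each sq m of panel replacing the walls (plaster on masonry) adds (0.73 − 0.03) = 0.70 sabins.
Area = ΔA/Δα = 8.444/0.70 = 12.1 sq m.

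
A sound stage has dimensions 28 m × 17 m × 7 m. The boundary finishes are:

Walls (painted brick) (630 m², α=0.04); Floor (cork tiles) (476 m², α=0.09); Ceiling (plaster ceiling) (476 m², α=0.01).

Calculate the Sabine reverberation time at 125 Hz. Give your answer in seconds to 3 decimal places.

A = Σ Sᵢαᵢ = 630*0.04 + 476*0.09 + 476*0.01 = 72.800 sabins.
V = 28·17·7 = 3332 m³.
Sabine: RT60 = 0.161 × 3332 / 72.800 = 7.369 s.

7.369 sec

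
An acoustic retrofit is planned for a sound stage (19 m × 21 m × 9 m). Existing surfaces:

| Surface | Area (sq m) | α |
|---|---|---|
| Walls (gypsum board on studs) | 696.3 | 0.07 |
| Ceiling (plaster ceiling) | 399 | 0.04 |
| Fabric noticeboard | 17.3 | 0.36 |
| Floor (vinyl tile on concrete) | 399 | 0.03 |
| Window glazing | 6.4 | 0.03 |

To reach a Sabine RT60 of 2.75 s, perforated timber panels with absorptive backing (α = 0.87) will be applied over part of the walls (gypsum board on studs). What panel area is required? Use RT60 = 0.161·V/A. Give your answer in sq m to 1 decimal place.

158.9

Equivalent absorption area: A₁ = 696.3×0.07 + 399×0.04 + 17.3×0.36 + 399×0.03 + 6.4×0.03 = 83.091 sq m.
V = 3591 m³. Target absorption A₂ = 0.161 × 3591 / 2.75 = 210.237 sabins.
Absorption to add: 210.237 − 83.091 = 127.146 sabins.
Each sq m of panel replacing the walls (gypsum board on studs) adds (0.87 − 0.07) = 0.80 sabins.
Panel area = 127.146 / 0.80 = 158.9 sq m.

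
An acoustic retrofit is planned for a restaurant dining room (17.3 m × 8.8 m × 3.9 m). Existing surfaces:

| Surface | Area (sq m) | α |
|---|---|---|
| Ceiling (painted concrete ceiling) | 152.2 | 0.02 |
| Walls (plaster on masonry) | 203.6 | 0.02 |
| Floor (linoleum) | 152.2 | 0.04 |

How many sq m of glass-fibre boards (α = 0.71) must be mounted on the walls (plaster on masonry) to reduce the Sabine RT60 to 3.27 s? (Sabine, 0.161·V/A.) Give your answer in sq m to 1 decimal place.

Summing Sᵢαᵢ: 3.044 + 4.072 + 6.088 → A₁ = 13.204 sabins.
Required A₂ = 0.161·593.736/3.27 = 29.233 sabins.
Absorption to add: 29.233 − 13.204 = 16.029 sabins.
Each sq m of panel replacing the walls (plaster on masonry) adds (0.71 − 0.02) = 0.69 sabins.
Panel area = 16.029 / 0.69 = 23.2 sq m.

23.2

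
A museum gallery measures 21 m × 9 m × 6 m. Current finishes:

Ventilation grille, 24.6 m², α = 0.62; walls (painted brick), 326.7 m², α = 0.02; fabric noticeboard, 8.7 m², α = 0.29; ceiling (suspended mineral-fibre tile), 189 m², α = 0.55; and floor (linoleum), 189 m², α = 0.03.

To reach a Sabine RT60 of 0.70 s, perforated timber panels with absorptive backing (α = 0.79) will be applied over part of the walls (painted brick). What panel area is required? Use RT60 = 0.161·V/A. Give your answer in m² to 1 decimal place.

Total absorption A₁ = 24.6*0.62 + 326.7*0.02 + 8.7*0.29 + 189*0.55 + 189*0.03
  = 15.252 + 6.534 + 2.523 + 103.950 + 5.670 = 133.929 m² sabins.
Required A₂ = 0.161·1134/0.70 = 260.820 sabins.
Absorption to add: 260.820 − 133.929 = 126.891 sabins.
Net gain per m²: Δα = 0.79 − 0.02 = 0.77.
Area = ΔA/Δα = 126.891/0.77 = 164.8 m².

164.8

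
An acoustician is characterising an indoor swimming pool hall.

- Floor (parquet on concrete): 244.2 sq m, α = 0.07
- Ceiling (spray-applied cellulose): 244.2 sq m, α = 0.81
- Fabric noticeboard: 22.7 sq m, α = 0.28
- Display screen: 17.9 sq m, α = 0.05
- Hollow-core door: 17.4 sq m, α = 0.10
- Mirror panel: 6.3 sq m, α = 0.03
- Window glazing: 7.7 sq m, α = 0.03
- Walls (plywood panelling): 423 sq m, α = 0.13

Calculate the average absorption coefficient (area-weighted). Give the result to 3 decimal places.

S = Σ Sᵢ = 244.2 + 244.2 + 22.7 + 17.9 + 17.4 + 6.3 + 7.7 + 423 = 983.4 sq m.
Weighted sum Σ Sα = 279.297.
ᾱ = 279.297 / 983.4 = 0.284.

0.284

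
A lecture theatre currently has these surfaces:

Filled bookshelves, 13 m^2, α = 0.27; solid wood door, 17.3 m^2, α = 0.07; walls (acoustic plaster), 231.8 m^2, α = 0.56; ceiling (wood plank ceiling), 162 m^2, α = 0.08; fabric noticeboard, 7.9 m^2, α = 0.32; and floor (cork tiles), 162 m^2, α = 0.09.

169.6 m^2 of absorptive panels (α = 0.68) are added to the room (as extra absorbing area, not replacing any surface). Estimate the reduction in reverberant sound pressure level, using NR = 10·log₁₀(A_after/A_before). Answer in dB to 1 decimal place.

2.3 dB

Summing Sᵢαᵢ: 3.510 + 1.211 + 129.808 + 12.960 + 2.528 + 14.580 → A_before = 164.597 sabins.
Added absorption = 169.6 × 0.68 = 115.328 sabins.
A_after = 164.597 + 115.328 = 279.925 sabins.
Reduction = 10 log₁₀(A_after/A_before) = 10 log₁₀(1.7007) = 2.3 dB.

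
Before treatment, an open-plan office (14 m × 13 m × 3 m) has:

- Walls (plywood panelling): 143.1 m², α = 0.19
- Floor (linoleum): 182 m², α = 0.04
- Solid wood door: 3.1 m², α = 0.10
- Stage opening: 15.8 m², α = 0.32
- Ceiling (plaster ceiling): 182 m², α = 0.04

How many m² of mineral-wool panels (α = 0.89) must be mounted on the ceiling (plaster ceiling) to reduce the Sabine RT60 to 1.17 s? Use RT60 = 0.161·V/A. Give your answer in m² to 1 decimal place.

Summing Sᵢαᵢ: 27.189 + 7.280 + 0.310 + 5.056 + 7.280 → A₁ = 47.115 sabins.
V = 546 m³. Target absorption A₂ = 0.161 × 546 / 1.17 = 75.133 sabins.
ΔA needed = 75.133 − 47.115 = 28.018 sabins.
Net gain per m²: Δα = 0.89 − 0.04 = 0.85.
Panel area = 28.018 / 0.85 = 33.0 m².

33.0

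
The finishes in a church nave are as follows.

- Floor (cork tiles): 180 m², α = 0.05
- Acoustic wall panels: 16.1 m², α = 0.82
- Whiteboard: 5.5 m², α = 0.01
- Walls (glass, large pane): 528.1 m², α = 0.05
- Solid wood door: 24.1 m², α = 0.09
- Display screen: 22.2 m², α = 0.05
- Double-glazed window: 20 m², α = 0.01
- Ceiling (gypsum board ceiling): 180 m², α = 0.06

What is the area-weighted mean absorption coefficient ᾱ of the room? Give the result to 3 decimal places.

S = Σ Sᵢ = 180 + 16.1 + 5.5 + 528.1 + 24.1 + 22.2 + 20 + 180 = 976.0 m².
Weighted sum Σ Sα = 62.941.
ᾱ = 62.941 / 976.0 = 0.064.

0.064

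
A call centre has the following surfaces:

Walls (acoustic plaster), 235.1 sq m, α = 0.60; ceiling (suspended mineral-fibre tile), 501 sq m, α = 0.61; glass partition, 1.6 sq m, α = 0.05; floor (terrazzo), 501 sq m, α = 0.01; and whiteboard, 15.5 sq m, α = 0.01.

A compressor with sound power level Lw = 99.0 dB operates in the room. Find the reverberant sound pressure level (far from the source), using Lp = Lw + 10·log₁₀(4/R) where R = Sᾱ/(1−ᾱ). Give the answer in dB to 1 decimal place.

76.5 dB

A = 451.915 sabins; S = 1254.2 sq m.
ᾱ = 451.915/1254.2 = 0.3603; R = Sᾱ/(1−ᾱ) = 451.915/(1−0.3603) = 706.448 sq m.
Lp = Lw + 10 log₁₀(4/R) = 99.0 -22.47 = 76.5 dB.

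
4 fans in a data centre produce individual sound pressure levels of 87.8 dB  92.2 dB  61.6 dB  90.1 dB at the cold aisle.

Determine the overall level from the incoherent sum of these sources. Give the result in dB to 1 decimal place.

Sum in the linear (power) domain: Σ 10^(Lᵢ/10) = 10^(87.8/10) + 10^(92.2/10) + 10^(61.6/10) + 10^(90.1/10) = 3.287e+09.
Combined level = 10 log₁₀(3.287e+09) = 95.2 dB.

95.2 dB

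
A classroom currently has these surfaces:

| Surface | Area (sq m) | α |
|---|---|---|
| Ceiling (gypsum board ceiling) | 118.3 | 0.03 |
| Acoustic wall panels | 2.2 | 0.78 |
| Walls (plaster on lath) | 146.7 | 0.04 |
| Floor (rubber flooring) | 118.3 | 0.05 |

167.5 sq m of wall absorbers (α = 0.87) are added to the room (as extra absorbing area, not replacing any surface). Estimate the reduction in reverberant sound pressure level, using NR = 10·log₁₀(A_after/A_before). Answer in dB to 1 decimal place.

Summing Sᵢαᵢ: 3.549 + 1.716 + 5.868 + 5.915 → A_before = 17.048 sabins.
Added absorption = 167.5 × 0.87 = 145.725 sabins.
A_after = 17.048 + 145.725 = 162.773 sabins.
NR = 10·log₁₀(162.773/17.048) = 9.8 dB.

9.8 dB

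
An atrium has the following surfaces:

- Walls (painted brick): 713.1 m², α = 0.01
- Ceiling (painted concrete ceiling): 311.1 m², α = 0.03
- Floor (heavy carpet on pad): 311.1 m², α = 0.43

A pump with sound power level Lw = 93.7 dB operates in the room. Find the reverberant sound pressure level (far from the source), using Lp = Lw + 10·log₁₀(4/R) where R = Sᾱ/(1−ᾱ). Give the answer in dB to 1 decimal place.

Σ(Sᵢαᵢ) = 713.1·0.01 + 311.1·0.03 + 311.1·0.43 = 150.237; total area S = 1335.3 m².
ᾱ = 150.237/1335.3 = 0.1125; R = Sᾱ/(1−ᾱ) = 150.237/(1−0.1125) = 169.281 m².
Lp = Lw + 10 log₁₀(4/R) = 93.7 -16.27 = 77.4 dB.

77.4 dB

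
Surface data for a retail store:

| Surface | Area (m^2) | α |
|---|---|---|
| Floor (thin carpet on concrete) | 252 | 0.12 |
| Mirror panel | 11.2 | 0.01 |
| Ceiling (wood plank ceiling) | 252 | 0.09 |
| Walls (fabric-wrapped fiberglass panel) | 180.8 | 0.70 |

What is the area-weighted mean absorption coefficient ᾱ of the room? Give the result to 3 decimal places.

0.258

Total surface area S = 696.0 m^2.
Weighted sum Σ Sα = 179.592.
ᾱ = A/S = 0.258.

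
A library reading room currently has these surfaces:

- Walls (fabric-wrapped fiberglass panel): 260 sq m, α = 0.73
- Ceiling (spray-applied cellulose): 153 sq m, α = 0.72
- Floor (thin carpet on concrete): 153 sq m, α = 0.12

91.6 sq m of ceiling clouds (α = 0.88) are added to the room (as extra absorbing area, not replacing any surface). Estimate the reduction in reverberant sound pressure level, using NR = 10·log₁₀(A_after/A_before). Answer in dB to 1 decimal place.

A_before = Σ Sᵢαᵢ = 260*0.73 + 153*0.72 + 153*0.12 = 318.320 sabins.
Treatment contributes 91.6·0.88 = 80.608 sabins.
A_after = 318.320 + 80.608 = 398.928 sabins.
NR = 10·log₁₀(398.928/318.320) = 1.0 dB.

1.0 dB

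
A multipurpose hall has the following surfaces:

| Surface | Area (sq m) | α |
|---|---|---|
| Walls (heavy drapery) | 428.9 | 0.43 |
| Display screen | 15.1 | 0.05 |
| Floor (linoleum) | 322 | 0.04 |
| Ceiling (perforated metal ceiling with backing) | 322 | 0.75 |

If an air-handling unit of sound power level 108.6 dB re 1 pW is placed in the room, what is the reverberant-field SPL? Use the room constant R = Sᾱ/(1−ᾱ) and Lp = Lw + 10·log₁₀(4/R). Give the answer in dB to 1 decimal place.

A = 439.562 sabins; S = 1088.0 sq m.
ᾱ = 0.4040, so room constant R = A/(1−ᾱ) = 737.520 sq m.
Lp = 108.6 + 10·log₁₀(4/737.520) = 108.6 + (-22.66) = 85.9 dB.

85.9 dB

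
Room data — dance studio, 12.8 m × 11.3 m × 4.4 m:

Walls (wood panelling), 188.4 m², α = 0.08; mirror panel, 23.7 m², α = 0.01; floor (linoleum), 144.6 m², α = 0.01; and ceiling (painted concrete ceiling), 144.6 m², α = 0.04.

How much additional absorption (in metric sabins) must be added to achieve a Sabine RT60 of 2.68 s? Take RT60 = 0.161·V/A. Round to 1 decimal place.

15.7 sabins

Total absorption A₁ = 188.4*0.08 + 23.7*0.01 + 144.6*0.01 + 144.6*0.04
  = 15.072 + 0.237 + 1.446 + 5.784 = 22.539 m² sabins.
For T = 2.68 s, need A₂ = 0.161·V/T = 0.161·636.416/2.68 = 38.232 sabins.
Shortfall: 38.232 − 22.539 = 15.7 sabins.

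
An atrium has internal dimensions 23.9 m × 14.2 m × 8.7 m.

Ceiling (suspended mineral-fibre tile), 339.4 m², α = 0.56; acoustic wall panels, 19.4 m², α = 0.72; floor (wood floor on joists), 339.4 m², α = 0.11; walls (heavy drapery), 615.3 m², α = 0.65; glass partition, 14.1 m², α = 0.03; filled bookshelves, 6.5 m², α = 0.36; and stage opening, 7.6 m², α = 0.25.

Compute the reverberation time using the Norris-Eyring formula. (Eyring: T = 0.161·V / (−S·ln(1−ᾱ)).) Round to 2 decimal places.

Total surface area S = 339.4 + 19.4 + 339.4 + 615.3 + 14.1 + 6.5 + 7.6 = 1341.7 m².
Absorption A = 339.4×0.56 + 19.4×0.72 + 339.4×0.11 + 615.3×0.65 + 14.1×0.03 + 6.5×0.36 + 7.6×0.25 = 645.974 sabins.
ᾱ = 645.974 / 1341.7 = 0.4815.
−S·ln(1−ᾱ) = −1341.7 × ln(1 − 0.4815) = 881.249.
V = 23.9 × 14.2 × 8.7 = 2952.606 m³.
T = 0.161·V/[−S·ln(1−ᾱ)] = 0.161·2952.606/881.249 = 0.54 s.

0.54 s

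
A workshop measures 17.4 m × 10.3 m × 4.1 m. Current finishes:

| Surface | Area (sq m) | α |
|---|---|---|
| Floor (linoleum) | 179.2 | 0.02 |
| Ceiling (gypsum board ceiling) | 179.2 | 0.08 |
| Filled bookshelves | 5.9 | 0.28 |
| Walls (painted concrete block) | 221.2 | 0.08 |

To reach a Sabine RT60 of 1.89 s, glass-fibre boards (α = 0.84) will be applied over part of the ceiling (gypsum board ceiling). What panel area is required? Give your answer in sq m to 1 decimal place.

A₁ = Σ Sᵢαᵢ = 179.2×0.02 + 179.2×0.08 + 5.9×0.28 + 221.2×0.08 = 37.268 sabins.
Required A₂ = 0.161·734.802/1.89 = 62.594 sabins.
Absorption to add: 62.594 − 37.268 = 25.326 sabins.
Each sq m of panel replacing the ceiling (gypsum board ceiling) adds (0.84 − 0.08) = 0.76 sabins.
Panel area = 25.326 / 0.76 = 33.3 sq m.

33.3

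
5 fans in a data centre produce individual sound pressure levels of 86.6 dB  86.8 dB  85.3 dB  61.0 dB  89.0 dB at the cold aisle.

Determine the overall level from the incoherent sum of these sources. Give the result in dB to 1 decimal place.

Sum in the linear (power) domain: Σ 10^(Lᵢ/10) = 10^(86.6/10) + 10^(86.8/10) + 10^(85.3/10) + 10^(61.0/10) + 10^(89.0/10) = 2.07e+09.
Back to dB: 10·log₁₀ Σ = 93.2 dB.

93.2 dB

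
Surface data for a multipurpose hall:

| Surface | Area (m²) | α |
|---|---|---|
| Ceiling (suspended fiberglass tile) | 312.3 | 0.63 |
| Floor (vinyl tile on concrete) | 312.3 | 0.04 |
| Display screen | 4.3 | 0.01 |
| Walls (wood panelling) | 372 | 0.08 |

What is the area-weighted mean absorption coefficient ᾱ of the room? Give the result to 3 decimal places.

S = Σ Sᵢ = 312.3 + 312.3 + 4.3 + 372 = 1000.9 m².
Σ(Sᵢαᵢ) = 312.3·0.63 + 312.3·0.04 + 4.3·0.01 + 372·0.08 = 239.044.
ᾱ = 239.044 / 1000.9 = 0.239.

0.239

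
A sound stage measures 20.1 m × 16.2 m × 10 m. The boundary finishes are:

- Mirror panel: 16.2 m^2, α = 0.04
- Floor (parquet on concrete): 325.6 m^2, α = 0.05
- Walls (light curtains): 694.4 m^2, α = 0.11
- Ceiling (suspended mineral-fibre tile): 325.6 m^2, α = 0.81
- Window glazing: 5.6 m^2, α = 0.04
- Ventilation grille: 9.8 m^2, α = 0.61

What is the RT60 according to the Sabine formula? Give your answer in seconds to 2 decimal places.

A = Σ Sᵢαᵢ = 16.2·0.04 + 325.6·0.05 + 694.4·0.11 + 325.6·0.81 + 5.6·0.04 + 9.8·0.61 = 363.250 sabins.
V = 20.1·16.2·10 = 3256.2 m³.
RT60 = 0.161 · V / A = 0.161 × 3256.2 / 363.250 = 1.44 s.

1.44 sec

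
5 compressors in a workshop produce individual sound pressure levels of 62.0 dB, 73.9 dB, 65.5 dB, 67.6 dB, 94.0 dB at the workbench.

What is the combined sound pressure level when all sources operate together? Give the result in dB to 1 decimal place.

94.1 dB

Sum in the linear (power) domain: Σ 10^(Lᵢ/10) = 10^(62.0/10) + 10^(73.9/10) + 10^(65.5/10) + 10^(67.6/10) + 10^(94.0/10) = 2.547e+09.
L_total = 10·log₁₀(2.547e+09) = 94.1 dB.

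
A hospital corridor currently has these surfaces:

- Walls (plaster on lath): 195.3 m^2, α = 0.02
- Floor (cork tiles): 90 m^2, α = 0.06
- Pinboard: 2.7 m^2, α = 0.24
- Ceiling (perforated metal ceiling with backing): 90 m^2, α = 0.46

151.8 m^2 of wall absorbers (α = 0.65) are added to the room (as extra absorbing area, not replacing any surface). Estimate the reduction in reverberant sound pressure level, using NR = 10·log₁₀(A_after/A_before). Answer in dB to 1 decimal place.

Equivalent absorption area: A_before = 195.3×0.02 + 90×0.06 + 2.7×0.24 + 90×0.46 = 51.354 m^2.
Treatment contributes 151.8·0.65 = 98.670 sabins.
A_after = 51.354 + 98.670 = 150.024 sabins.
NR = 10·log₁₀(150.024/51.354) = 4.7 dB.

4.7 dB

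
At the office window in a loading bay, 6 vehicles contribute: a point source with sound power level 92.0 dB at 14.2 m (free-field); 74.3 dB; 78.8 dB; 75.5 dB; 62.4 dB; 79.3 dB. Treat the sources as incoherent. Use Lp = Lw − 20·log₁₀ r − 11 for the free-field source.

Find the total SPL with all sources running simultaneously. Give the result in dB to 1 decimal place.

Source at 14.2 m: Lp = 92.0 − 20·log₁₀(14.2) − 11 = 58.0 dB.
Sum in the linear (power) domain: Σ 10^(Lᵢ/10) = 10^(58.0/10) + 10^(74.3/10) + 10^(78.8/10) + 10^(75.5/10) + 10^(62.4/10) + 10^(79.3/10) = 2.257e+08.
L_total = 10·log₁₀(2.257e+08) = 83.5 dB.

83.5 dB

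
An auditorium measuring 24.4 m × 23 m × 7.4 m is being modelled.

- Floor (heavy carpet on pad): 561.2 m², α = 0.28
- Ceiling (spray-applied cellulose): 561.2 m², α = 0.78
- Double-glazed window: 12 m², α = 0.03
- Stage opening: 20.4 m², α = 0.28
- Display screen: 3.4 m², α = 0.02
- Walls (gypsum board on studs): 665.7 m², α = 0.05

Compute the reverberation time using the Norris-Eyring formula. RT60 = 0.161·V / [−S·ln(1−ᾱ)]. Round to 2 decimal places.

0.86 seconds

Total surface area S = 561.2 + 561.2 + 12 + 20.4 + 3.4 + 665.7 = 1823.9 m².
Σ(Sᵢαᵢ) = 561.2×0.28 + 561.2×0.78 + 12×0.03 + 20.4×0.28 + 3.4×0.02 + 665.7×0.05 = 634.297.
ᾱ = 634.297 / 1823.9 = 0.3478.
−S·ln(1−ᾱ) = −1823.9 × ln(1 − 0.3478) = 779.542.
V = 24.4 × 23 × 7.4 = 4152.88 m³.
T = 0.161·V/[−S·ln(1−ᾱ)] = 0.161·4152.88/779.542 = 0.86 s.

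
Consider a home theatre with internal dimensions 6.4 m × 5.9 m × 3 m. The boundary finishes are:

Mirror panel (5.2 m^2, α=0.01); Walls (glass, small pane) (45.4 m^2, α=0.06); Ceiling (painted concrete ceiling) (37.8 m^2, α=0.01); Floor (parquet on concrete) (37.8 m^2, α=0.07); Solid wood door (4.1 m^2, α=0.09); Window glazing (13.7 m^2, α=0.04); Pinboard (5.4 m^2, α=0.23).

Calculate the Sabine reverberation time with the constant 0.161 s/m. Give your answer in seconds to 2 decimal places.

A = Σ Sᵢαᵢ = 5.2*0.01 + 45.4*0.06 + 37.8*0.01 + 37.8*0.07 + 4.1*0.09 + 13.7*0.04 + 5.4*0.23 = 7.959 sabins.
V = 6.4·5.9·3 = 113.28 m³.
Sabine: RT60 = 0.161 × 113.28 / 7.959 = 2.29 s.

2.29 s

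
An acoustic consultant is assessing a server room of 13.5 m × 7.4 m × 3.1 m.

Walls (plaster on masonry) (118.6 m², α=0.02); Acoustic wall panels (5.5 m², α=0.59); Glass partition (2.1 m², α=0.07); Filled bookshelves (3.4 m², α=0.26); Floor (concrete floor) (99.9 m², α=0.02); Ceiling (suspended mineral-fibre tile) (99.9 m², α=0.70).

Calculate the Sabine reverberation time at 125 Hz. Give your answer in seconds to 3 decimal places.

0.635 seconds

Equivalent absorption area: A = 118.6×0.02 + 5.5×0.59 + 2.1×0.07 + 3.4×0.26 + 99.9×0.02 + 99.9×0.70 = 78.576 m².
V = 13.5·7.4·3.1 = 309.69 m³.
T = 0.161 V/A = 0.161·309.69/78.576 = 0.635 s.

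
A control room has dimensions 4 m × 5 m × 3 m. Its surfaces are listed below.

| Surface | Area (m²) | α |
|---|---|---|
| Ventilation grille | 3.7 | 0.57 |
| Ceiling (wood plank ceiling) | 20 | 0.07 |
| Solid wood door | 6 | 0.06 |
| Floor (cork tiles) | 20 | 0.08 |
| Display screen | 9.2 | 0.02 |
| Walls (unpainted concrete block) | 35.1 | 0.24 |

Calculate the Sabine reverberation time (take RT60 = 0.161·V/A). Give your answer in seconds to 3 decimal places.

Equivalent absorption area: A = 3.7*0.57 + 20*0.07 + 6*0.06 + 20*0.08 + 9.2*0.02 + 35.1*0.24 = 14.077 m².
Volume V = 4 × 5 × 3 = 60 m³.
RT60 = 0.161 · V / A = 0.161 × 60 / 14.077 = 0.686 s.

0.686 sec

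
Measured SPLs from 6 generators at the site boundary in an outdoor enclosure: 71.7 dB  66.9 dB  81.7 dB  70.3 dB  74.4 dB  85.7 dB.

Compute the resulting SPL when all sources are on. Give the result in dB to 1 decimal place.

87.6 dB

Sum in the linear (power) domain: Σ 10^(Lᵢ/10) = 10^(71.7/10) + 10^(66.9/10) + 10^(81.7/10) + 10^(70.3/10) + 10^(74.4/10) + 10^(85.7/10) = 5.774e+08.
Back to dB: 10·log₁₀ Σ = 87.6 dB.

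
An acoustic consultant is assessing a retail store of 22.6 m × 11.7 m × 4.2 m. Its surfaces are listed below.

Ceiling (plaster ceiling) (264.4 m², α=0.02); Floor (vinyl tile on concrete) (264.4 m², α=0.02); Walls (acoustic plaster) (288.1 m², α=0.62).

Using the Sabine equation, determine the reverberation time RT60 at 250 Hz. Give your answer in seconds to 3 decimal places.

Equivalent absorption area: A = 264.4*0.02 + 264.4*0.02 + 288.1*0.62 = 189.198 m².
Room volume: 1110.564 m³.
T = 0.161 V/A = 0.161·1110.564/189.198 = 0.945 s.

0.945 s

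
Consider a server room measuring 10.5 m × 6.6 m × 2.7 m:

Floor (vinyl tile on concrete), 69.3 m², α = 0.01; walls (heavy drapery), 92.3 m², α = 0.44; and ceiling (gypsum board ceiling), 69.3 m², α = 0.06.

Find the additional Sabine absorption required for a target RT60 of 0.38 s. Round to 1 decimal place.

Summing Sᵢαᵢ: 0.693 + 40.612 + 4.158 → A₁ = 45.463 sabins.
V = 187.11 m³. Required absorption A₂ = 0.161 × 187.11 / 0.38 = 79.276 sabins.
ΔA = A₂ − A₁ = 79.276 − 45.463 = 33.8 sabins.

33.8 sabins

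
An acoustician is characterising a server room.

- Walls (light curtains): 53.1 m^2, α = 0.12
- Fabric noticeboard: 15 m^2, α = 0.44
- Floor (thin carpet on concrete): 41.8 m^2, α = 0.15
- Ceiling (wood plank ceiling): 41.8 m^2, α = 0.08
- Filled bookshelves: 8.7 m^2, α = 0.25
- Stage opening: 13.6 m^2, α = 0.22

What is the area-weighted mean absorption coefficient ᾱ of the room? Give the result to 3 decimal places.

0.160

Total surface area S = 174.0 m^2.
Weighted sum Σ Sα = 27.753.
ᾱ = 27.753 / 174.0 = 0.160.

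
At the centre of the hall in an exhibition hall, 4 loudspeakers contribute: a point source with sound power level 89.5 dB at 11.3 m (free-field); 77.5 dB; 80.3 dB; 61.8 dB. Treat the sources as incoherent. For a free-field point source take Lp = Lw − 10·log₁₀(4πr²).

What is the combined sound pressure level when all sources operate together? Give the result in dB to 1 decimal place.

Source at 11.3 m: Lp = 89.5 − 10·log₁₀(4π·11.3²) = 89.5 − 10·log₁₀(1604.600) = 57.4 dB.
Σ 10^(Lᵢ/10) = 1.654e+08.
Combined level = 10 log₁₀(1.654e+08) = 82.2 dB.

82.2 dB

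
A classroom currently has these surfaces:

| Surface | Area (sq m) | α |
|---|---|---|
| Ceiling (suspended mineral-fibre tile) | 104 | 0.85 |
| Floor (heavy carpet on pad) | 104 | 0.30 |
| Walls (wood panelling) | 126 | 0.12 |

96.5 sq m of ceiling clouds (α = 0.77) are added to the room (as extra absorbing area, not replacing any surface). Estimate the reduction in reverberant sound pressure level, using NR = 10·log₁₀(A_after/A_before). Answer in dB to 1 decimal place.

Equivalent absorption area: A_before = 104·0.85 + 104·0.30 + 126·0.12 = 134.720 sq m.
Added absorption = 96.5 × 0.77 = 74.305 sabins.
A_after = 134.720 + 74.305 = 209.025 sabins.
NR = 10·log₁₀(209.025/134.720) = 1.9 dB.

1.9 dB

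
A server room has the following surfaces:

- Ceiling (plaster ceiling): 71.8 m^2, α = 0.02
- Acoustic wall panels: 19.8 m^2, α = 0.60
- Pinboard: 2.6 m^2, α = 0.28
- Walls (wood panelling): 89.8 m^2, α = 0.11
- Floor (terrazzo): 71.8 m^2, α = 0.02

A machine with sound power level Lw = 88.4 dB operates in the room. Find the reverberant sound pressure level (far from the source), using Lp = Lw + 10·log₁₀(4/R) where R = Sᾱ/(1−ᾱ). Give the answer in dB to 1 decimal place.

79.9 dB

Σ(Sᵢαᵢ) = 71.8×0.02 + 19.8×0.60 + 2.6×0.28 + 89.8×0.11 + 71.8×0.02 = 25.358; total area S = 255.8 m^2.
ᾱ = 0.0991, so room constant R = A/(1−ᾱ) = 28.147 m^2.
Lp = 88.4 + 10·log₁₀(4/28.147) = 88.4 + (-8.47) = 79.9 dB.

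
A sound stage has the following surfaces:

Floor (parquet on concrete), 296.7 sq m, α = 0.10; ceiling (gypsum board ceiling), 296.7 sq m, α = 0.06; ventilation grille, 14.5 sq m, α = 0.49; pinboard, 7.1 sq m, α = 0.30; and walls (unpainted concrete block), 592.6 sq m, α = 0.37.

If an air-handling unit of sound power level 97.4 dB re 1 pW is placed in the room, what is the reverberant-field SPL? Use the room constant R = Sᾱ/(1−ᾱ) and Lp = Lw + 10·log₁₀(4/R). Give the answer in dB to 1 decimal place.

77.9 dB

A = 275.969 sabins; S = 1207.6 sq m.
ᾱ = 275.969/1207.6 = 0.2285; R = Sᾱ/(1−ᾱ) = 275.969/(1−0.2285) = 357.704 sq m.
Lp = Lw + 10 log₁₀(4/R) = 97.4 -19.51 = 77.9 dB.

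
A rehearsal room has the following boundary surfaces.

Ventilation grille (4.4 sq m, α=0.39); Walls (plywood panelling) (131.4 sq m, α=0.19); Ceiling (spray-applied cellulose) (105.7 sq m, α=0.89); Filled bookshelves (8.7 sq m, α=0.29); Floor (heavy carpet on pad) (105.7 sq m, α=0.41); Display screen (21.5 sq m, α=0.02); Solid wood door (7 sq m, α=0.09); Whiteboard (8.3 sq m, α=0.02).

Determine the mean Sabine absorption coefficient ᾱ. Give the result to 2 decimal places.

Total surface area S = 392.7 sq m.
A = 4.4×0.39 + 131.4×0.19 + 105.7×0.89 + 8.7×0.29 + 105.7×0.41 + 21.5×0.02 + 7×0.09 + 8.3×0.02 = 167.841 sabins.
ᾱ = 167.841 / 392.7 = 0.43.

0.43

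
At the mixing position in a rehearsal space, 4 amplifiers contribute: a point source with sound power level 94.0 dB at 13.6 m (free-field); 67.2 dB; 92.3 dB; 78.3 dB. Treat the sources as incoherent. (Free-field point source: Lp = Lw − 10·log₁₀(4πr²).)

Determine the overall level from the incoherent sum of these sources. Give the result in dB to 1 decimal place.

Source at 13.6 m: Lp = 94.0 − 10·log₁₀(4π·13.6²) = 94.0 − 10·log₁₀(2324.276) = 60.3 dB.
Sum in the linear (power) domain: Σ 10^(Lᵢ/10) = 10^(60.3/10) + 10^(67.2/10) + 10^(92.3/10) + 10^(78.3/10) = 1.772e+09.
Combined level = 10 log₁₀(1.772e+09) = 92.5 dB.

92.5 dB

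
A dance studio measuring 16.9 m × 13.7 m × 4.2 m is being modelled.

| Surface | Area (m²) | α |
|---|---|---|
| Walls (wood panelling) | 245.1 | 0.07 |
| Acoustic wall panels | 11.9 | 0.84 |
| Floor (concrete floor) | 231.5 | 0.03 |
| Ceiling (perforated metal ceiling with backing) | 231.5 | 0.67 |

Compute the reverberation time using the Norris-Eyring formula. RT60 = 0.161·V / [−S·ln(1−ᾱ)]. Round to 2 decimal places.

S = Σ Sᵢ = 720.0 m².
Absorption A = 245.1×0.07 + 11.9×0.84 + 231.5×0.03 + 231.5×0.67 = 189.203 sabins.
ᾱ = 189.203 / 720.0 = 0.2628.
Eyring denominator: −S ln(1−ᾱ) = 219.525.
V = 16.9 × 13.7 × 4.2 = 972.426 m³.
T = 0.161·V/[−S·ln(1−ᾱ)] = 0.161·972.426/219.525 = 0.71 s.

0.71 sec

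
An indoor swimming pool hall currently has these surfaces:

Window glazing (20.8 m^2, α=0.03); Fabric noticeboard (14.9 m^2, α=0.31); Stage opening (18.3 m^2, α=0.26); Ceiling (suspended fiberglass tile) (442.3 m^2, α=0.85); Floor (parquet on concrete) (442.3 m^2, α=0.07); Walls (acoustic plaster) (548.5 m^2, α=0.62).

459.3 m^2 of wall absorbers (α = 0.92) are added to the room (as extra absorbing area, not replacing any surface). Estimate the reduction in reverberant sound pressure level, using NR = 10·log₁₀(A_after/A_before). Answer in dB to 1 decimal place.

1.9 dB

Summing Sᵢαᵢ: 0.624 + 4.619 + 4.758 + 375.955 + 30.961 + 340.070 → A_before = 756.987 sabins.
Added absorption = 459.3 × 0.92 = 422.556 sabins.
A_after = 756.987 + 422.556 = 1179.543 sabins.
Reduction = 10 log₁₀(A_after/A_before) = 10 log₁₀(1.5582) = 1.9 dB.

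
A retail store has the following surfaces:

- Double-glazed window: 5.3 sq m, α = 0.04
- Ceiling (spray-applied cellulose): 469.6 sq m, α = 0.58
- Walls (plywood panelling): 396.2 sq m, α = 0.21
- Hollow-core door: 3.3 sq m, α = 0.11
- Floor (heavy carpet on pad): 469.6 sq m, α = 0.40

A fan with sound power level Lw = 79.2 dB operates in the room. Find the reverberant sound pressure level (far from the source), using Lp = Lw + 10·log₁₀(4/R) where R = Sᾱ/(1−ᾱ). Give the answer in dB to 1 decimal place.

55.6 dB

Σ(Sᵢαᵢ) = 5.3·0.04 + 469.6·0.58 + 396.2·0.21 + 3.3·0.11 + 469.6·0.40 = 543.985; total area S = 1344.0 sq m.
ᾱ = 543.985/1344.0 = 0.4048; R = Sᾱ/(1−ᾱ) = 543.985/(1−0.4048) = 913.953 sq m.
Lp = 79.2 + 10·log₁₀(4/913.953) = 79.2 + (-23.59) = 55.6 dB.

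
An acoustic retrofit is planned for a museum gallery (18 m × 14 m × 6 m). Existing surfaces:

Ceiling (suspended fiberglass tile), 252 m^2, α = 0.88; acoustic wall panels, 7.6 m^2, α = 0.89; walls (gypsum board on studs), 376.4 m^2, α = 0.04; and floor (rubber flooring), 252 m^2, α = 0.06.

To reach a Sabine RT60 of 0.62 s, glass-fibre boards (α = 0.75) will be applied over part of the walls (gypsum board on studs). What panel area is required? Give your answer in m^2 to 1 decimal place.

A₁ = Σ Sᵢαᵢ = 252·0.88 + 7.6·0.89 + 376.4·0.04 + 252·0.06 = 258.700 sabins.
V = 1512 m³. Target absorption A₂ = 0.161 × 1512 / 0.62 = 392.632 sabins.
ΔA needed = 392.632 − 258.700 = 133.932 sabins.
Net gain per m^2: Δα = 0.75 − 0.04 = 0.71.
Area = ΔA/Δα = 133.932/0.71 = 188.6 m^2.

188.6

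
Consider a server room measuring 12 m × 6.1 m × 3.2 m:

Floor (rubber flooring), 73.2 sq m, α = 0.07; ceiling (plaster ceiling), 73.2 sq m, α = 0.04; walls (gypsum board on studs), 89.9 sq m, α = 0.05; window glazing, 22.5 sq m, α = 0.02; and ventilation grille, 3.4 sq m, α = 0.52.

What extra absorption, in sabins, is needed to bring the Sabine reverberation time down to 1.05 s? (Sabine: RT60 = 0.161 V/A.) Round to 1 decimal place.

21.2 sabins

Total absorption A₁ = 73.2·0.07 + 73.2·0.04 + 89.9·0.05 + 22.5·0.02 + 3.4·0.52
  = 5.124 + 2.928 + 4.495 + 0.450 + 1.768 = 14.765 sq m sabins.
Target A₂ = 0.161·234.24/1.05 = 35.917 sabins (V = 234.24 m³).
Shortfall: 35.917 − 14.765 = 21.2 sabins.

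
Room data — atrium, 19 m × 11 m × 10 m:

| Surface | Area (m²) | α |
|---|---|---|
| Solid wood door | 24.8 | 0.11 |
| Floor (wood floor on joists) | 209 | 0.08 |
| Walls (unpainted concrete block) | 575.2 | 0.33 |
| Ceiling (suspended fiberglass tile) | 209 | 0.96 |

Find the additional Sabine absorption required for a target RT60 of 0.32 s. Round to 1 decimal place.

641.6 sabins

Equivalent absorption area: A₁ = 24.8×0.11 + 209×0.08 + 575.2×0.33 + 209×0.96 = 409.904 m².
For T = 0.32 s, need A₂ = 0.161·V/T = 0.161·2090/0.32 = 1051.531 sabins.
ΔA = A₂ − A₁ = 1051.531 − 409.904 = 641.6 sabins.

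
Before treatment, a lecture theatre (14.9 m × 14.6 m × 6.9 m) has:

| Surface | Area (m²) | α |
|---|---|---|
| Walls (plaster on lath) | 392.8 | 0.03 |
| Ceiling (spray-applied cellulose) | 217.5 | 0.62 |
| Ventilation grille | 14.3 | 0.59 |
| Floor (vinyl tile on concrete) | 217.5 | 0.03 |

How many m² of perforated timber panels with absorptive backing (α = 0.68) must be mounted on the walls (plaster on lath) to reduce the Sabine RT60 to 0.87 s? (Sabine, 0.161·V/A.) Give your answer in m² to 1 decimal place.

178.7

Equivalent absorption area: A₁ = 392.8×0.03 + 217.5×0.62 + 14.3×0.59 + 217.5×0.03 = 161.596 m².
V = 1501.026 m³. Target absorption A₂ = 0.161 × 1501.026 / 0.87 = 277.776 sabins.
ΔA needed = 277.776 − 161.596 = 116.180 sabins.
Net gain per m²: Δα = 0.68 − 0.03 = 0.65.
Area = ΔA/Δα = 116.180/0.65 = 178.7 m².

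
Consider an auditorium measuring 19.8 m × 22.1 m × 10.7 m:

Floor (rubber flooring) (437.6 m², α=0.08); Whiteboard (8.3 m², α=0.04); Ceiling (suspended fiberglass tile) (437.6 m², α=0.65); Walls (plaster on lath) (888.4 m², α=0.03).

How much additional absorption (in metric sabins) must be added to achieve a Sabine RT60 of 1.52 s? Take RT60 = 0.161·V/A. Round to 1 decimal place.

149.5 sabins

Summing Sᵢαᵢ: 35.008 + 0.332 + 284.440 + 26.652 → A₁ = 346.432 sabins.
V = 4682.106 m³. Required absorption A₂ = 0.161 × 4682.106 / 1.52 = 495.934 sabins.
Additional absorption ΔA = 495.934 − 346.432 = 149.5 sabins.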